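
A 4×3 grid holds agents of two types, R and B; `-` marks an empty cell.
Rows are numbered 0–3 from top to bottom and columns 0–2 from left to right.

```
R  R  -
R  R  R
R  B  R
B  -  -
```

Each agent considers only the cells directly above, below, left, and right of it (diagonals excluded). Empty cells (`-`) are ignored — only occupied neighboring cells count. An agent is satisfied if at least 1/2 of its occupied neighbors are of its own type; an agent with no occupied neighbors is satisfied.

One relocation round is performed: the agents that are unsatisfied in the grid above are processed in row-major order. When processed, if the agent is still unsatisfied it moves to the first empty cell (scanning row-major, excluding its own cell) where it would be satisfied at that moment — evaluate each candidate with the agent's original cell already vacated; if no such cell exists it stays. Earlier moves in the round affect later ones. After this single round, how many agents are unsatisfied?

0

Initially unsatisfied (in order): (2,0), (2,1), (3,0).
  (2,0) → (0,2).
  (2,1) → (2,0).
  (3,0): now satisfied by earlier moves; stays.
Resulting grid:
R R R
R R R
B - R
B - -
All satisfied now.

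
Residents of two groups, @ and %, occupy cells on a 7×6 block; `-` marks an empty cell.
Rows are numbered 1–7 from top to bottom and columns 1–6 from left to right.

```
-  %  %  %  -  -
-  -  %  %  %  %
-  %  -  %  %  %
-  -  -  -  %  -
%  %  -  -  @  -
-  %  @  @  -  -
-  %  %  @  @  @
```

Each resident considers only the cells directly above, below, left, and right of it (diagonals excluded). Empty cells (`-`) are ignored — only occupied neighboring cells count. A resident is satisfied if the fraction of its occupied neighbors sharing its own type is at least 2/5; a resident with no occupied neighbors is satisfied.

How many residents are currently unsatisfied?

3

Row 1: (1,2)% 1/1 satisfied · (1,3)% 3/3 satisfied · (1,4)% 2/2 satisfied
Row 2: (2,3)% 2/2 satisfied · (2,4)% 4/4 satisfied · (2,5)% 3/3 satisfied · (2,6)% 2/2 satisfied
Row 3: (3,2)% 0/0 satisfied · (3,4)% 2/2 satisfied · (3,5)% 4/4 satisfied · (3,6)% 2/2 satisfied
Row 4: (4,5)% 1/2 satisfied
Row 5: (5,1)% 1/1 satisfied · (5,2)% 2/2 satisfied · (5,5)@ 0/1 not
Row 6: (6,2)% 2/3 satisfied · (6,3)@ 1/3 not · (6,4)@ 2/2 satisfied
Row 7: (7,2)% 2/2 satisfied · (7,3)% 1/3 not · (7,4)@ 2/3 satisfied · (7,5)@ 2/2 satisfied · (7,6)@ 1/1 satisfied
Unsatisfied: (5,5), (6,3), (7,3) — 3 in total.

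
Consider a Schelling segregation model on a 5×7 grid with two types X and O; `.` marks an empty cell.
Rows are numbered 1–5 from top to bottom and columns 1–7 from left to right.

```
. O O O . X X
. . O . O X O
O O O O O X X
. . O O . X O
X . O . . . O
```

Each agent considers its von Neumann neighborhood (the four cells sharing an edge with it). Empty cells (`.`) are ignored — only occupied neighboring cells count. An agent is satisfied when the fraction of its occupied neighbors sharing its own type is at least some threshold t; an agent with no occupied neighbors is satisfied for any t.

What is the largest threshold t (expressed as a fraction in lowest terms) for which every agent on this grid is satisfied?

0/1

(1,2)O 1/1
(1,3)O 3/3
(1,4)O 1/1
(1,6)X 2/2
(1,7)X 1/2
(2,3)O 2/2
(2,5)O 1/2
(2,6)X 2/4
(2,7)O 0/3
(3,1)O 1/1
(3,2)O 2/2
(3,3)O 4/4
(3,4)O 3/3
(3,5)O 2/3
(3,6)X 3/4
(3,7)X 1/3
(4,3)O 3/3
(4,4)O 2/2
(4,6)X 1/2
(4,7)O 1/3
(5,1)X — no occupied neighbors
(5,3)O 1/1
(5,7)O 1/1
The smallest same-type fraction is 0/3 at (2,7), which reduces to 0/1. Any threshold above that leaves this agent unsatisfied.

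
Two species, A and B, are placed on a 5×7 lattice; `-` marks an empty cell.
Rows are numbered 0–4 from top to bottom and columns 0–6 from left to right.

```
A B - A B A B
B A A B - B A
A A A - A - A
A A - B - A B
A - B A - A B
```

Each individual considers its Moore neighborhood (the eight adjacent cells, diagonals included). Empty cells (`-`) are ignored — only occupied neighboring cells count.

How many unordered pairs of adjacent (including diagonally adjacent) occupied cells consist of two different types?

Scan each occupied cell's neighbors to the right and below (and the two forward diagonals) so each pair is counted once.
From row 0: 10 unlike of 17 pairs (running 10/17).
From row 1: 9 unlike of 16 pairs (running 19/33).
From row 2: 3 unlike of 12 pairs (running 22/45).
From row 3: 5 unlike of 11 pairs (running 27/56).
From row 4: 2 unlike of 2 pairs (running 29/58).
Total adjacent occupied pairs: 58; unlike-type pairs: 29.

29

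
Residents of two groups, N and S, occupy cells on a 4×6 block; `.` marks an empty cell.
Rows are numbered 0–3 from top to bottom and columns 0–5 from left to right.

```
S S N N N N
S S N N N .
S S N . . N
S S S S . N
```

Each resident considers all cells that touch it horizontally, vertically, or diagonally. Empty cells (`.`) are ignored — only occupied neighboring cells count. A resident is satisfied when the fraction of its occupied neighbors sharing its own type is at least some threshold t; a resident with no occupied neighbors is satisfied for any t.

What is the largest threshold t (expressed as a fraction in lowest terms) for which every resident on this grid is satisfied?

2/7

(0,0)S 3/3
(0,1)S 3/5
(0,2)N 3/5
(0,3)N 5/5
(0,4)N 4/4
(0,5)N 2/2
(1,0)S 5/5
(1,1)S 5/8
(1,2)N 4/7
(1,3)N 6/6
(1,4)N 5/5
(2,0)S 5/5
(2,1)S 6/8
(2,2)N 2/7
(2,5)N 2/2
(3,0)S 3/3
(3,1)S 4/5
(3,2)S 3/4
(3,3)S 1/2
(3,5)N 1/1
The smallest same-type fraction is 2/7 at (2,2), which reduces to 2/7. Any threshold above that leaves this resident unsatisfied.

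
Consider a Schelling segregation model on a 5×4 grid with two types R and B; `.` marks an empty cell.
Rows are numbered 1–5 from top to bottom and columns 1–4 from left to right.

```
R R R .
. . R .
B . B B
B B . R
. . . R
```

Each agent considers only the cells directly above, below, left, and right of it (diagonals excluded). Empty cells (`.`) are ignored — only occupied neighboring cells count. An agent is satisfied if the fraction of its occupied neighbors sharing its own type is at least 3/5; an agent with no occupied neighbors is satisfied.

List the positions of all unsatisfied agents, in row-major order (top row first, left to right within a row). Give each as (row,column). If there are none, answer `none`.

(2,3), (3,3), (3,4), (4,4)

(1,1)R 1/1 ok
(1,2)R 2/2 ok
(1,3)R 2/2 ok
(2,3)R 1/2 unhappy
(3,1)B 1/1 ok
(3,3)B 1/2 unhappy
(3,4)B 1/2 unhappy
(4,1)B 2/2 ok
(4,2)B 1/1 ok
(4,4)R 1/2 unhappy
(5,4)R 1/1 ok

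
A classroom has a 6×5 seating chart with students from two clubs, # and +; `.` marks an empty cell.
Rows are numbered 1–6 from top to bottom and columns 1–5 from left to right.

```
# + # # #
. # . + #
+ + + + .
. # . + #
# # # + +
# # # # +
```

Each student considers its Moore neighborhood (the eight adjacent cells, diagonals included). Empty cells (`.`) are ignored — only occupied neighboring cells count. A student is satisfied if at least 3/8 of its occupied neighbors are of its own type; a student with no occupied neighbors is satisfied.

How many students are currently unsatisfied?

5

(1,1)# 1/2 ok
(1,2)+ 0/3 unhappy
(1,3)# 2/4 ok
(1,4)# 3/4 ok
(1,5)# 2/3 ok
(2,2)# 2/6 unhappy
(2,4)+ 2/6 unhappy
(2,5)# 2/4 ok
(3,1)+ 1/3 unhappy
(3,2)+ 2/4 ok
(3,3)+ 4/6 ok
(3,4)+ 3/5 ok
(4,2)# 3/6 ok
(4,4)+ 4/6 ok
(4,5)# 0/4 unhappy
(5,1)# 4/4 ok
(5,2)# 6/6 ok
(5,3)# 5/7 ok
(5,4)+ 3/7 ok
(5,5)+ 3/5 ok
(6,1)# 3/3 ok
(6,2)# 5/5 ok
(6,3)# 4/5 ok
(6,4)# 2/5 ok
(6,5)+ 2/3 ok
Unsatisfied: (1,2), (2,2), (2,4), (3,1), (4,5) — 5 in total.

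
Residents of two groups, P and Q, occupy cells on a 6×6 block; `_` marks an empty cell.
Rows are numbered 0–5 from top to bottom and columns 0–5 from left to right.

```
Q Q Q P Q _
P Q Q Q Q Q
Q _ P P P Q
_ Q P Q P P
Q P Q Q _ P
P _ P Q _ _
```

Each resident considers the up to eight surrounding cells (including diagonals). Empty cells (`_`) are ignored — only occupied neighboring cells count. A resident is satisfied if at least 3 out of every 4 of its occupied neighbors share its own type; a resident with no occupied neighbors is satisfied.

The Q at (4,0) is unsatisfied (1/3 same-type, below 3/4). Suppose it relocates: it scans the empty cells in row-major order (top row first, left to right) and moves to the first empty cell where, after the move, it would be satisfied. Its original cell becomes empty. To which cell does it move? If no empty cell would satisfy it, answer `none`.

Vacating (4,0). Empty cells in order:
  (0,5): 3/3 same-type → satisfied — stop here.

(0,5)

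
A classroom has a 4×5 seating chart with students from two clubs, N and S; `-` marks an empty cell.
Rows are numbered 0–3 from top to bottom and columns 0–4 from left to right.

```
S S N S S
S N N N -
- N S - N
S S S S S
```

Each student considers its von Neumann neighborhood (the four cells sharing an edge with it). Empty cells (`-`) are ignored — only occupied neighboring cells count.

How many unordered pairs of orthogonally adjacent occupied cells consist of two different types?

9

Scan each occupied cell's neighbors to the right and below so each pair is counted once.
Row 0: S(0,0)–S(0,1)= S(0,0)–S(1,0)= S(0,1)–N(0,2)≠ S(0,1)–N(1,1)≠ N(0,2)–S(0,3)≠ N(0,2)–N(1,2)= S(0,3)–S(0,4)= S(0,3)–N(1,3)≠  → 4/8 unlike.
Row 1: S(1,0)–N(1,1)≠ N(1,1)–N(1,2)= N(1,1)–N(2,1)= N(1,2)–N(1,3)= N(1,2)–S(2,2)≠  → 2/5 unlike.
Row 2: N(2,1)–S(2,2)≠ N(2,1)–S(3,1)≠ S(2,2)–S(3,2)= N(2,4)–S(3,4)≠  → 3/4 unlike.
Row 3: S(3,0)–S(3,1)= S(3,1)–S(3,2)= S(3,2)–S(3,3)= S(3,3)–S(3,4)=  → 0/4 unlike.
Total adjacent occupied pairs: 21; unlike-type pairs: 9.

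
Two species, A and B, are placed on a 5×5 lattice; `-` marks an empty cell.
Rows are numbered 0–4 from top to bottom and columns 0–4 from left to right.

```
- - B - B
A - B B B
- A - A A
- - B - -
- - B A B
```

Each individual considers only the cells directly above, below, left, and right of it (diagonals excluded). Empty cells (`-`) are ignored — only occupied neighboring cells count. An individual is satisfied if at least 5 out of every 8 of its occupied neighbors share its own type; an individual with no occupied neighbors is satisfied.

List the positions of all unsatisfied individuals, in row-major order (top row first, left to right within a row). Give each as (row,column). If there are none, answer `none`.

(0,2)B 1/1 satisfied
(0,4)B 1/1 satisfied
(1,0)A 0/0 satisfied
(1,2)B 2/2 satisfied
(1,3)B 2/3 satisfied
(1,4)B 2/3 satisfied
(2,1)A 0/0 satisfied
(2,3)A 1/2 not
(2,4)A 1/2 not
(3,2)B 1/1 satisfied
(4,2)B 1/2 not
(4,3)A 0/2 not
(4,4)B 0/1 not

(2,3), (2,4), (4,2), (4,3), (4,4)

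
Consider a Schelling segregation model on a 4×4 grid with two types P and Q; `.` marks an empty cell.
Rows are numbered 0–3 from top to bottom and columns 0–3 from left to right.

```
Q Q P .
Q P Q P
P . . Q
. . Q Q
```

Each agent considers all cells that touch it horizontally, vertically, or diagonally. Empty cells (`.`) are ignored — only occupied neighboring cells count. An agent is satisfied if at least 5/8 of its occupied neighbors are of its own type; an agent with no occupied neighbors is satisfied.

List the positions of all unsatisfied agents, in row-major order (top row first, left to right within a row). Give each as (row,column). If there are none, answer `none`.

(0,0)Q 2/3 ✓
(0,1)Q 3/5 ✗
(0,2)P 2/4 ✗
(1,0)Q 2/4 ✗
(1,1)P 2/6 ✗
(1,2)Q 2/5 ✗
(1,3)P 1/3 ✗
(2,0)P 1/2 ✗
(2,3)Q 3/4 ✓
(3,2)Q 2/2 ✓
(3,3)Q 2/2 ✓

(0,1), (0,2), (1,0), (1,1), (1,2), (1,3), (2,0)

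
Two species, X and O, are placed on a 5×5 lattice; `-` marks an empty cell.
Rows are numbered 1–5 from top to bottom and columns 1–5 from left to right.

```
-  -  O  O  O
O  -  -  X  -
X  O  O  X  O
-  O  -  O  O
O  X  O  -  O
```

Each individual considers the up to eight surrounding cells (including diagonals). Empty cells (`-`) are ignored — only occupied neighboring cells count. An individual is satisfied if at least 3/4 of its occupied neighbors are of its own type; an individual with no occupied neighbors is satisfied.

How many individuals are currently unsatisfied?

(1,3)O 1/2 not
(1,4)O 2/3 not
(1,5)O 1/2 not
(2,1)O 1/2 not
(2,4)X 1/6 not
(3,1)X 0/3 not
(3,2)O 3/4 satisfied
(3,3)O 3/5 not
(3,4)X 1/5 not
(3,5)O 2/4 not
(4,2)O 4/6 not
(4,4)O 5/6 satisfied
(4,5)O 3/4 satisfied
(5,1)O 1/2 not
(5,2)X 0/3 not
(5,3)O 2/3 not
(5,5)O 2/2 satisfied
Unsatisfied: (1,3), (1,4), (1,5), (2,1), (2,4), (3,1), (3,3), (3,4), (3,5), (4,2), (5,1), (5,2), (5,3) — 13 in total.

13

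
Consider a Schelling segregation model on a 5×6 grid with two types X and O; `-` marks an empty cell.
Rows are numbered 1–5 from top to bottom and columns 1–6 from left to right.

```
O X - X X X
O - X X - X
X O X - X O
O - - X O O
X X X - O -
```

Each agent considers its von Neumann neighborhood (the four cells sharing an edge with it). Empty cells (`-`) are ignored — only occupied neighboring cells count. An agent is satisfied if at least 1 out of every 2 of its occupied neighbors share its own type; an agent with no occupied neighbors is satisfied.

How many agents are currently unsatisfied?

7

(1,1)O 1/2 ✓
(1,2)X 0/1 ✗
(1,4)X 2/2 ✓
(1,5)X 2/2 ✓
(1,6)X 2/2 ✓
(2,1)O 1/2 ✓
(2,3)X 2/2 ✓
(2,4)X 2/2 ✓
(2,6)X 1/2 ✓
(3,1)X 0/3 ✗
(3,2)O 0/2 ✗
(3,3)X 1/2 ✓
(3,5)X 0/2 ✗
(3,6)O 1/3 ✗
(4,1)O 0/2 ✗
(4,4)X 0/1 ✗
(4,5)O 2/4 ✓
(4,6)O 2/2 ✓
(5,1)X 1/2 ✓
(5,2)X 2/2 ✓
(5,3)X 1/1 ✓
(5,5)O 1/1 ✓
Unsatisfied: (1,2), (3,1), (3,2), (3,5), (3,6), (4,1), (4,4) — 7 in total.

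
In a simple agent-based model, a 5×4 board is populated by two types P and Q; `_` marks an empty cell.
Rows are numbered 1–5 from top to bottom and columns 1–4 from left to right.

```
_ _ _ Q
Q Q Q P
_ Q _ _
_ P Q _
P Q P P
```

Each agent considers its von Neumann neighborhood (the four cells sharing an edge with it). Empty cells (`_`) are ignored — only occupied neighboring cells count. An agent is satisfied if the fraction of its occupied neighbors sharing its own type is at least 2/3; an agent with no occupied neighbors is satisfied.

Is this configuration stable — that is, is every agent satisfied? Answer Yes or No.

No

Row 1: (1,4)Q 0/1 ✗
Row 2: (2,1)Q 1/1 ✓ · (2,2)Q 3/3 ✓ · (2,3)Q 1/2 ✗ · (2,4)P 0/2 ✗
Row 3: (3,2)Q 1/2 ✗
Row 4: (4,2)P 0/3 ✗ · (4,3)Q 0/2 ✗
Row 5: (5,1)P 0/1 ✗ · (5,2)Q 0/3 ✗ · (5,3)P 1/3 ✗ · (5,4)P 1/1 ✓
For instance (1,4) has only 0/1 same-type neighbors, below 2/3.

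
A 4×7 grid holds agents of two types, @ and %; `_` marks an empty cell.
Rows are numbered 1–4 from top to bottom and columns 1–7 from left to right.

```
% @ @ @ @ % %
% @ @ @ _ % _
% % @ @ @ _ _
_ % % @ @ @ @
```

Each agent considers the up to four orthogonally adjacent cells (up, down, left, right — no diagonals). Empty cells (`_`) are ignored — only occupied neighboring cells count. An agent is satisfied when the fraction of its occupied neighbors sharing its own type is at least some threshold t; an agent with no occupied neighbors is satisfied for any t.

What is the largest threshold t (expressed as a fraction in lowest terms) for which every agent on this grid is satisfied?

Row 1: (1,1)% 1/2 · (1,2)@ 2/3 · (1,3)@ 3/3 · (1,4)@ 3/3 · (1,5)@ 1/2 · (1,6)% 2/3 · (1,7)% 1/1
Row 2: (2,1)% 2/3 · (2,2)@ 2/4 · (2,3)@ 4/4 · (2,4)@ 3/3 · (2,6)% 1/1
Row 3: (3,1)% 2/2 · (3,2)% 2/4 · (3,3)@ 2/4 · (3,4)@ 4/4 · (3,5)@ 2/2
Row 4: (4,2)% 2/2 · (4,3)% 1/3 · (4,4)@ 2/3 · (4,5)@ 3/3 · (4,6)@ 2/2 · (4,7)@ 1/1
The smallest same-type fraction is 1/3 at (4,3), which reduces to 1/3. Any threshold above that leaves this agent unsatisfied.

1/3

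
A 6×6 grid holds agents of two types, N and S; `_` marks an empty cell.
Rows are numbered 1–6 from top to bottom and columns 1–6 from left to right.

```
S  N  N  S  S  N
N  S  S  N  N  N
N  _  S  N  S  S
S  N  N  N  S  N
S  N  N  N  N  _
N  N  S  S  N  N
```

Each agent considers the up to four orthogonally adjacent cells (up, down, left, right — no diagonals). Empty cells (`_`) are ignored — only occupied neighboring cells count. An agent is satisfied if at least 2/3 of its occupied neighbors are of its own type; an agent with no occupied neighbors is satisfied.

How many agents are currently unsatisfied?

(1,1)S 0/2 not
(1,2)N 1/3 not
(1,3)N 1/3 not
(1,4)S 1/3 not
(1,5)S 1/3 not
(1,6)N 1/2 not
(2,1)N 1/3 not
(2,2)S 1/3 not
(2,3)S 2/4 not
(2,4)N 2/4 not
(2,5)N 2/4 not
(2,6)N 2/3 satisfied
(3,1)N 1/2 not
(3,3)S 1/3 not
(3,4)N 2/4 not
(3,5)S 2/4 not
(3,6)S 1/3 not
(4,1)S 1/3 not
(4,2)N 2/3 satisfied
(4,3)N 3/4 satisfied
(4,4)N 3/4 satisfied
(4,5)S 1/4 not
(4,6)N 0/2 not
(5,1)S 1/3 not
(5,2)N 3/4 satisfied
(5,3)N 3/4 satisfied
(5,4)N 3/4 satisfied
(5,5)N 2/3 satisfied
(6,1)N 1/2 not
(6,2)N 2/3 satisfied
(6,3)S 1/3 not
(6,4)S 1/3 not
(6,5)N 2/3 satisfied
(6,6)N 1/1 satisfied
Unsatisfied: (1,1), (1,2), (1,3), (1,4), (1,5), (1,6), (2,1), (2,2), (2,3), (2,4), (2,5), (3,1), (3,3), (3,4), (3,5), (3,6), (4,1), (4,5), (4,6), (5,1), (6,1), (6,3), (6,4) — 23 in total.

23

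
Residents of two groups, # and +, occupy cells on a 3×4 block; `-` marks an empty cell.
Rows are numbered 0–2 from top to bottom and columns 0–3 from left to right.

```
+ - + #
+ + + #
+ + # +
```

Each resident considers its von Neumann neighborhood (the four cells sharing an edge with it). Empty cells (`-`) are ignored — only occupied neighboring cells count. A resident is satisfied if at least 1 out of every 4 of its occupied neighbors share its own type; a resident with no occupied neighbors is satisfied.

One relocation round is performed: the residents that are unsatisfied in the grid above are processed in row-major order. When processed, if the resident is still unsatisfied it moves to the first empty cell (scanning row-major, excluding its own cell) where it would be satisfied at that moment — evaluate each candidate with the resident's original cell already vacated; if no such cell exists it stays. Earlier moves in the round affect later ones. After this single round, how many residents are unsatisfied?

1

Initially unsatisfied (in order): (2,2), (2,3).
  (2,2): no empty cell satisfies it; stays.
  (2,3) → (0,1).
Resulting grid:
+ + + #
+ + + #
+ + # -
Unsatisfied now: (2,2).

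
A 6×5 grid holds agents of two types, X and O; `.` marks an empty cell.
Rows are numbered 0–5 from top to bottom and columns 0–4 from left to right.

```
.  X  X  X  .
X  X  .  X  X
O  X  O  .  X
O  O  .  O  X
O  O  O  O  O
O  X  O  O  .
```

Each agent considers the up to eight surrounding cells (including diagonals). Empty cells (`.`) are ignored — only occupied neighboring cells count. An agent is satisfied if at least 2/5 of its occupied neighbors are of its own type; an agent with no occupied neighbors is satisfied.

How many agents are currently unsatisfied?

3

(0,1)X 3/3 ✓
(0,2)X 4/4 ✓
(0,3)X 3/3 ✓
(1,0)X 3/4 ✓
(1,1)X 4/6 ✓
(1,3)X 4/5 ✓
(1,4)X 3/3 ✓
(2,0)O 2/5 ✓
(2,1)X 2/6 ✗
(2,2)O 2/5 ✓
(2,4)X 3/4 ✓
(3,0)O 4/5 ✓
(3,1)O 6/7 ✓
(3,3)O 4/6 ✓
(3,4)X 1/4 ✗
(4,0)O 4/5 ✓
(4,1)O 6/7 ✓
(4,2)O 6/7 ✓
(4,3)O 5/6 ✓
(4,4)O 3/4 ✓
(5,0)O 2/3 ✓
(5,1)X 0/5 ✗
(5,2)O 4/5 ✓
(5,3)O 4/4 ✓
Unsatisfied: (2,1), (3,4), (5,1) — 3 in total.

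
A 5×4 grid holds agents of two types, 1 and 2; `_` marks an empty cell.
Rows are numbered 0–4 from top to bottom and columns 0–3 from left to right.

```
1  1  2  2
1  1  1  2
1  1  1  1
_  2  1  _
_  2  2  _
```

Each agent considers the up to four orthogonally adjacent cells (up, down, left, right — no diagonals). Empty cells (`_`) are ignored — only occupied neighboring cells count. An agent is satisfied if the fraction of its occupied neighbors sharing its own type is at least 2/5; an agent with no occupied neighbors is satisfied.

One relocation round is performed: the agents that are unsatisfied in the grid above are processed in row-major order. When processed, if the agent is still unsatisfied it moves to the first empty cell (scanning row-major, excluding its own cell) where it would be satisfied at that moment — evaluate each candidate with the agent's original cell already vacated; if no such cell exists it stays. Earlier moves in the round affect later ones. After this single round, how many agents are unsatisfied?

Initially unsatisfied (in order): (0,2), (1,3), (3,1), (3,2).
  (0,2) → (3,0).
  (1,3) → (4,0).
  (3,1): now satisfied by earlier moves; stays.
  (3,2) → (0,2).
Resulting grid:
1 1 1 2
1 1 1 _
1 1 1 1
2 2 _ _
2 2 2 _
Unsatisfied now: (0,3).

1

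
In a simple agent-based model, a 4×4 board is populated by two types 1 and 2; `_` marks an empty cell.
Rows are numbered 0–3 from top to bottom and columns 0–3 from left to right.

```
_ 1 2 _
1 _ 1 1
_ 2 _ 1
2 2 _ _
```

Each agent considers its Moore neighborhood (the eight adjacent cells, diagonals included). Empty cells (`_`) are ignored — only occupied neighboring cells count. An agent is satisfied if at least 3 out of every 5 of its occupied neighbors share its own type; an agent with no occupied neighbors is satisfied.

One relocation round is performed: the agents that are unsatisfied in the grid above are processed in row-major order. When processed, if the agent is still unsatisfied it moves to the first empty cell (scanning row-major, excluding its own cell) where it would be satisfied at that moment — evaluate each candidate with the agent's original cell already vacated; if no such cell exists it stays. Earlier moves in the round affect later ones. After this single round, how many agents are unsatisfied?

0

Initially unsatisfied (in order): (0,2), (1,0), (2,1).
  (0,2) → (2,0).
  (1,0) → (0,0).
  (2,1): now satisfied by earlier moves; stays.
Resulting grid:
1 1 _ _
_ _ 1 1
2 2 _ 1
2 2 _ _
All satisfied now.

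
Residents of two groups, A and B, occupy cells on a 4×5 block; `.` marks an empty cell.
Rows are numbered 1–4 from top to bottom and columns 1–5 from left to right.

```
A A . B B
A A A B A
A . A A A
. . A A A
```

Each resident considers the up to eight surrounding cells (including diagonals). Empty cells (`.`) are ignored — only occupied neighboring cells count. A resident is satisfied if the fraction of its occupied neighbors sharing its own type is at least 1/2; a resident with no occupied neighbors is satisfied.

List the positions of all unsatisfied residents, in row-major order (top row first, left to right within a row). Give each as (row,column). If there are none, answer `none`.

Row 1: (1,1)A 3/3 satisfied · (1,2)A 4/4 satisfied · (1,4)B 2/4 satisfied · (1,5)B 2/3 satisfied
Row 2: (2,1)A 4/4 satisfied · (2,2)A 6/6 satisfied · (2,3)A 4/6 satisfied · (2,4)B 2/7 not · (2,5)A 2/5 not
Row 3: (3,1)A 2/2 satisfied · (3,3)A 5/6 satisfied · (3,4)A 7/8 satisfied · (3,5)A 4/5 satisfied
Row 4: (4,3)A 3/3 satisfied · (4,4)A 5/5 satisfied · (4,5)A 3/3 satisfied

(2,4), (2,5)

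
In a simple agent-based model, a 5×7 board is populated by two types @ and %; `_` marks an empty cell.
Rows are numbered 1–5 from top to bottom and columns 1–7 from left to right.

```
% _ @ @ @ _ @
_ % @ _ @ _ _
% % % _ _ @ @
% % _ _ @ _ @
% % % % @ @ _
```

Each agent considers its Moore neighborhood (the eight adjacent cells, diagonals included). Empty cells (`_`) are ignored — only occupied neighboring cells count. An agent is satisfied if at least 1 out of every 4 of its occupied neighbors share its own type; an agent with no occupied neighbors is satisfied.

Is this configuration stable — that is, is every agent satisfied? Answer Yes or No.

Yes

Row 1: (1,1)% 1/1 ✓ · (1,3)@ 2/3 ✓ · (1,4)@ 4/4 ✓ · (1,5)@ 2/2 ✓ · (1,7)@ 0/0 ✓
Row 2: (2,2)% 4/6 ✓ · (2,3)@ 2/5 ✓ · (2,5)@ 3/3 ✓
Row 3: (3,1)% 4/4 ✓ · (3,2)% 5/6 ✓ · (3,3)% 3/4 ✓ · (3,6)@ 4/4 ✓ · (3,7)@ 2/2 ✓
Row 4: (4,1)% 5/5 ✓ · (4,2)% 7/7 ✓ · (4,5)@ 3/4 ✓ · (4,7)@ 3/3 ✓
Row 5: (5,1)% 3/3 ✓ · (5,2)% 4/4 ✓ · (5,3)% 3/3 ✓ · (5,4)% 1/3 ✓ · (5,5)@ 2/3 ✓ · (5,6)@ 3/3 ✓
All meet the threshold, so the configuration is stable.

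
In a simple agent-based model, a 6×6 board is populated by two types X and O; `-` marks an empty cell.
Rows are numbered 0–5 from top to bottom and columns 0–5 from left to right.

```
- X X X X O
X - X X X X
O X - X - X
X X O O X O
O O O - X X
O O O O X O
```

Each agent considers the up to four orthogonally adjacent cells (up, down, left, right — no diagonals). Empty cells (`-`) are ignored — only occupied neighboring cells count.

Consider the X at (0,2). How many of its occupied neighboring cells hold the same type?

3

Occupied neighbors of (0,2): (1,2)=X, (0,1)=X, (0,3)=X.
Same type (X): 3 of 3.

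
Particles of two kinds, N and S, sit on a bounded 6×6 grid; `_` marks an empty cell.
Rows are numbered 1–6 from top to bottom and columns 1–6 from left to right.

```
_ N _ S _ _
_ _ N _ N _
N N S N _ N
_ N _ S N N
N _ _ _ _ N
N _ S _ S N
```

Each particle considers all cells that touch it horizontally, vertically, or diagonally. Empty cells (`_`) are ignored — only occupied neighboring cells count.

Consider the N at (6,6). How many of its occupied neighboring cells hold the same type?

1

Occupied neighbors of (6,6): (5,6)=N, (6,5)=S.
Same type (N): 1 of 2.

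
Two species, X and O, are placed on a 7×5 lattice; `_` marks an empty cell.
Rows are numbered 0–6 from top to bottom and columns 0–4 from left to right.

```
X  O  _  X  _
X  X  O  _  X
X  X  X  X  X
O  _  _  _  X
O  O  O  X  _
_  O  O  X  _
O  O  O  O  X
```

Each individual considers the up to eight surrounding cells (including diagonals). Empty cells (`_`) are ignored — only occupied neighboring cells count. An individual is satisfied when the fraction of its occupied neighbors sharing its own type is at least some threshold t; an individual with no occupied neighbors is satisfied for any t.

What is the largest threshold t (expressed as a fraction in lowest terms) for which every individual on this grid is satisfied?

1/6

(0,0)X 2/3
(0,1)O 1/4
(0,3)X 1/2
(1,0)X 4/5
(1,1)X 5/7
(1,2)O 1/6
(1,4)X 3/3
(2,0)X 3/4
(2,1)X 4/6
(2,2)X 3/4
(2,3)X 4/5
(2,4)X 3/3
(3,0)O 2/4
(3,4)X 3/3
(4,0)O 3/3
(4,1)O 5/5
(4,2)O 3/5
(4,3)X 2/4
(5,1)O 7/7
(5,2)O 6/8
(5,3)X 2/6
(6,0)O 2/2
(6,1)O 4/4
(6,2)O 4/5
(6,3)O 2/4
(6,4)X 1/2
The smallest same-type fraction is 1/6 at (1,2), which reduces to 1/6. Any threshold above that leaves this individual unsatisfied.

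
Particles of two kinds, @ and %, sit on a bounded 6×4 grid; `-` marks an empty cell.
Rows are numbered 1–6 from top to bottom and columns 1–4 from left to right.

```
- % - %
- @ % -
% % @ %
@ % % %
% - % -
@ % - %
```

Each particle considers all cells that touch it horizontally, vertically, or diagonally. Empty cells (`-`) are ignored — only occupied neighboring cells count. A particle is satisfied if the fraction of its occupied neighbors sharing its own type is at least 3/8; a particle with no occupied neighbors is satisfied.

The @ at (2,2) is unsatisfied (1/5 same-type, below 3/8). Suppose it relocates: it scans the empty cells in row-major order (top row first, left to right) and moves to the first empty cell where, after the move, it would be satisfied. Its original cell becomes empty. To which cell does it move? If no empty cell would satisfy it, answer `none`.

Vacating (2,2). Empty cells in order:
  (1,1): 0/1 same-type → still unsatisfied.
  (1,3): 0/3 same-type → still unsatisfied.
  (2,1): 0/3 same-type → still unsatisfied.
  (2,4): 1/4 same-type → still unsatisfied.
  (5,2): 2/7 same-type → still unsatisfied.
  (5,4): 0/4 same-type → still unsatisfied.
  (6,3): 0/3 same-type → still unsatisfied.

none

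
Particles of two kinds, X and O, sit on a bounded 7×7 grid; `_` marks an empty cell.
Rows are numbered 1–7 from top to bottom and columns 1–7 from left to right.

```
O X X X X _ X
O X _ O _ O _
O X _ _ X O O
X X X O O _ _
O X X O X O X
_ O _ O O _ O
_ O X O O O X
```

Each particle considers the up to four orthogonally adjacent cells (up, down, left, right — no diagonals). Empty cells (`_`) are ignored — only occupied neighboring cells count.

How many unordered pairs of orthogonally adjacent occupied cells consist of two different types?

Scan each occupied cell's neighbors to the right and below so each pair is counted once.
Row 1: O(1,1)–X(1,2)≠ O(1,1)–O(2,1)= X(1,2)–X(1,3)= X(1,2)–X(2,2)= X(1,3)–X(1,4)= X(1,4)–X(1,5)= X(1,4)–O(2,4)≠  → 2/7 unlike.
Row 2: O(2,1)–X(2,2)≠ O(2,1)–O(3,1)= X(2,2)–X(3,2)= O(2,6)–O(3,6)=  → 1/4 unlike.
Row 3: O(3,1)–X(3,2)≠ O(3,1)–X(4,1)≠ X(3,2)–X(4,2)= X(3,5)–O(3,6)≠ X(3,5)–O(4,5)≠ O(3,6)–O(3,7)=  → 4/6 unlike.
Row 4: X(4,1)–X(4,2)= X(4,1)–O(5,1)≠ X(4,2)–X(4,3)= X(4,2)–X(5,2)= X(4,3)–O(4,4)≠ X(4,3)–X(5,3)= O(4,4)–O(4,5)= O(4,4)–O(5,4)= O(4,5)–X(5,5)≠  → 3/9 unlike.
Row 5: O(5,1)–X(5,2)≠ X(5,2)–X(5,3)= X(5,2)–O(6,2)≠ X(5,3)–O(5,4)≠ O(5,4)–X(5,5)≠ O(5,4)–O(6,4)= X(5,5)–O(5,6)≠ X(5,5)–O(6,5)≠ O(5,6)–X(5,7)≠ X(5,7)–O(6,7)≠  → 8/10 unlike.
Row 6: O(6,2)–O(7,2)= O(6,4)–O(6,5)= O(6,4)–O(7,4)= O(6,5)–O(7,5)= O(6,7)–X(7,7)≠  → 1/5 unlike.
Row 7: O(7,2)–X(7,3)≠ X(7,3)–O(7,4)≠ O(7,4)–O(7,5)= O(7,5)–O(7,6)= O(7,6)–X(7,7)≠  → 3/5 unlike.
Total adjacent occupied pairs: 46; unlike-type pairs: 22.

22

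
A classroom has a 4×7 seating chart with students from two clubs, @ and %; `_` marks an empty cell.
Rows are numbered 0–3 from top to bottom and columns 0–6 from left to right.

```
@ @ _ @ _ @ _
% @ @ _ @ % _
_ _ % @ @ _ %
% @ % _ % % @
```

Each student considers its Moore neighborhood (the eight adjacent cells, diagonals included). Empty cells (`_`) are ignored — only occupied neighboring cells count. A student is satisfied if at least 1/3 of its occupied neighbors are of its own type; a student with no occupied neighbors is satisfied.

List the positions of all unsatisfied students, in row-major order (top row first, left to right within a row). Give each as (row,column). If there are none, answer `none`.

(1,0), (1,5), (2,2), (3,0), (3,1), (3,6)

(0,0)@ 2/3 ok
(0,1)@ 3/4 ok
(0,3)@ 2/2 ok
(0,5)@ 1/2 ok
(1,0)% 0/3 unhappy
(1,1)@ 3/5 ok
(1,2)@ 4/5 ok
(1,4)@ 4/5 ok
(1,5)% 1/4 unhappy
(2,2)% 1/5 unhappy
(2,3)@ 3/6 ok
(2,4)@ 2/5 ok
(2,6)% 2/3 ok
(3,0)% 0/1 unhappy
(3,1)@ 0/3 unhappy
(3,2)% 1/3 ok
(3,4)% 1/3 ok
(3,5)% 2/4 ok
(3,6)@ 0/2 unhappy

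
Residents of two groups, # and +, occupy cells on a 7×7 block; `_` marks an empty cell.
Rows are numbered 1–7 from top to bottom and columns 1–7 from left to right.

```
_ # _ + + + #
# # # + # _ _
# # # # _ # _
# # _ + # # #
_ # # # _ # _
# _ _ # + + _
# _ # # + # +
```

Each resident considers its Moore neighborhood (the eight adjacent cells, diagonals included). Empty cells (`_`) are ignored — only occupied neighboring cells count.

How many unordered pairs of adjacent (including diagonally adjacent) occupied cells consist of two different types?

25

Scan each occupied cell's neighbors to the right and below (and the two forward diagonals) so each pair is counted once.
Row 1: #(1,2)–#(2,2)= #(1,2)–#(2,3)= #(1,2)–#(2,1)= +(1,4)–+(1,5)= +(1,4)–+(2,4)= +(1,4)–#(2,5)≠ +(1,4)–#(2,3)≠ +(1,5)–+(1,6)= +(1,5)–#(2,5)≠ +(1,5)–+(2,4)= +(1,6)–#(1,7)≠ +(1,6)–#(2,5)≠  → 5/12 unlike.
Row 2: #(2,1)–#(2,2)= #(2,1)–#(3,1)= #(2,1)–#(3,2)= #(2,2)–#(2,3)= #(2,2)–#(3,2)= #(2,2)–#(3,3)= #(2,2)–#(3,1)= #(2,3)–+(2,4)≠ #(2,3)–#(3,3)= #(2,3)–#(3,4)= #(2,3)–#(3,2)= +(2,4)–#(2,5)≠ +(2,4)–#(3,4)≠ +(2,4)–#(3,3)≠ #(2,5)–#(3,6)= #(2,5)–#(3,4)=  → 4/16 unlike.
Row 3: #(3,1)–#(3,2)= #(3,1)–#(4,1)= #(3,1)–#(4,2)= #(3,2)–#(3,3)= #(3,2)–#(4,2)= #(3,2)–#(4,1)= #(3,3)–#(3,4)= #(3,3)–+(4,4)≠ #(3,3)–#(4,2)= #(3,4)–+(4,4)≠ #(3,4)–#(4,5)= #(3,6)–#(4,6)= #(3,6)–#(4,7)= #(3,6)–#(4,5)=  → 2/14 unlike.
Row 4: #(4,1)–#(4,2)= #(4,1)–#(5,2)= #(4,2)–#(5,2)= #(4,2)–#(5,3)= +(4,4)–#(4,5)≠ +(4,4)–#(5,4)≠ +(4,4)–#(5,3)≠ #(4,5)–#(4,6)= #(4,5)–#(5,6)= #(4,5)–#(5,4)= #(4,6)–#(4,7)= #(4,6)–#(5,6)= #(4,7)–#(5,6)=  → 3/13 unlike.
Row 5: #(5,2)–#(5,3)= #(5,2)–#(6,1)= #(5,3)–#(5,4)= #(5,3)–#(6,4)= #(5,4)–#(6,4)= #(5,4)–+(6,5)≠ #(5,6)–+(6,6)≠ #(5,6)–+(6,5)≠  → 3/8 unlike.
Row 6: #(6,1)–#(7,1)= #(6,4)–+(6,5)≠ #(6,4)–#(7,4)= #(6,4)–+(7,5)≠ #(6,4)–#(7,3)= +(6,5)–+(6,6)= +(6,5)–+(7,5)= +(6,5)–#(7,6)≠ +(6,5)–#(7,4)≠ +(6,6)–#(7,6)≠ +(6,6)–+(7,7)= +(6,6)–+(7,5)=  → 5/12 unlike.
Row 7: #(7,3)–#(7,4)= #(7,4)–+(7,5)≠ +(7,5)–#(7,6)≠ #(7,6)–+(7,7)≠  → 3/4 unlike.
Total adjacent occupied pairs: 79; unlike-type pairs: 25.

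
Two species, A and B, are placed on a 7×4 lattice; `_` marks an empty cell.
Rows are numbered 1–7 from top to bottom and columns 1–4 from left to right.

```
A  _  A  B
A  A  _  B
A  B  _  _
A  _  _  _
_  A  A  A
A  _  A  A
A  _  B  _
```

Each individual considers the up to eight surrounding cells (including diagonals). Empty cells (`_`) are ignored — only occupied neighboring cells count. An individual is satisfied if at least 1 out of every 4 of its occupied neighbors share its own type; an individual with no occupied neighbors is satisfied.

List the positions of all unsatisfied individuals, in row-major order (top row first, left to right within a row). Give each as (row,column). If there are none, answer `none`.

(3,2), (7,3)

Row 1: (1,1)A 2/2 ✓ · (1,3)A 1/3 ✓ · (1,4)B 1/2 ✓
Row 2: (2,1)A 3/4 ✓ · (2,2)A 4/5 ✓ · (2,4)B 1/2 ✓
Row 3: (3,1)A 3/4 ✓ · (3,2)B 0/4 ✗
Row 4: (4,1)A 2/3 ✓
Row 5: (5,2)A 4/4 ✓ · (5,3)A 4/4 ✓ · (5,4)A 3/3 ✓
Row 6: (6,1)A 2/2 ✓ · (6,3)A 4/5 ✓ · (6,4)A 3/4 ✓
Row 7: (7,1)A 1/1 ✓ · (7,3)B 0/2 ✗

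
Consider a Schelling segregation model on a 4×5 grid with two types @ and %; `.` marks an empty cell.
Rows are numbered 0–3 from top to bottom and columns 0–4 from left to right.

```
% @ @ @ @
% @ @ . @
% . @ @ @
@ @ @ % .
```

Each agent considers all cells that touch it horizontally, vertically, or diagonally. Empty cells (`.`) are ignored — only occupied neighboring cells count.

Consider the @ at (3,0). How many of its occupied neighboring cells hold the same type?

Occupied neighbors of (3,0): (2,0)=%, (3,1)=@.
Same type (@): 1 of 2.

1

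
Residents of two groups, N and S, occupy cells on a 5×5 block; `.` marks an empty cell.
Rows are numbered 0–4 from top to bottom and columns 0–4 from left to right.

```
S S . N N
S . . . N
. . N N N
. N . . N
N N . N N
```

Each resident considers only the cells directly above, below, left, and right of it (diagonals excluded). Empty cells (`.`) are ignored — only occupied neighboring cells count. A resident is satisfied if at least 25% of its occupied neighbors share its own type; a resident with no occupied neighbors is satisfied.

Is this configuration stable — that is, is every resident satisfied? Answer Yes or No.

Row 0: (0,0)S 2/2 ✓ · (0,1)S 1/1 ✓ · (0,3)N 1/1 ✓ · (0,4)N 2/2 ✓
Row 1: (1,0)S 1/1 ✓ · (1,4)N 2/2 ✓
Row 2: (2,2)N 1/1 ✓ · (2,3)N 2/2 ✓ · (2,4)N 3/3 ✓
Row 3: (3,1)N 1/1 ✓ · (3,4)N 2/2 ✓
Row 4: (4,0)N 1/1 ✓ · (4,1)N 2/2 ✓ · (4,3)N 1/1 ✓ · (4,4)N 2/2 ✓
All meet the threshold, so the configuration is stable.

Yes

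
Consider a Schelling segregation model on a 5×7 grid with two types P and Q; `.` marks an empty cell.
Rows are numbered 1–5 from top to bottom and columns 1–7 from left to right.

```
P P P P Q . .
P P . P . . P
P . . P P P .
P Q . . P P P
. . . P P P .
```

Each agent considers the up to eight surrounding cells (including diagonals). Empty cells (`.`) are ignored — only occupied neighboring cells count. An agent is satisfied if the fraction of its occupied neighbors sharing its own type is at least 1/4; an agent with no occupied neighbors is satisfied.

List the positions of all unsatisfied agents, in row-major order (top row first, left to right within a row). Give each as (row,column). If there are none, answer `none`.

(1,1)P 3/3 ✓
(1,2)P 4/4 ✓
(1,3)P 4/4 ✓
(1,4)P 2/3 ✓
(1,5)Q 0/2 ✗
(2,1)P 4/4 ✓
(2,2)P 5/5 ✓
(2,4)P 4/5 ✓
(2,7)P 1/1 ✓
(3,1)P 3/4 ✓
(3,4)P 3/3 ✓
(3,5)P 5/5 ✓
(3,6)P 5/5 ✓
(4,1)P 1/2 ✓
(4,2)Q 0/2 ✗
(4,5)P 7/7 ✓
(4,6)P 6/6 ✓
(4,7)P 3/3 ✓
(5,4)P 2/2 ✓
(5,5)P 4/4 ✓
(5,6)P 4/4 ✓

(1,5), (4,2)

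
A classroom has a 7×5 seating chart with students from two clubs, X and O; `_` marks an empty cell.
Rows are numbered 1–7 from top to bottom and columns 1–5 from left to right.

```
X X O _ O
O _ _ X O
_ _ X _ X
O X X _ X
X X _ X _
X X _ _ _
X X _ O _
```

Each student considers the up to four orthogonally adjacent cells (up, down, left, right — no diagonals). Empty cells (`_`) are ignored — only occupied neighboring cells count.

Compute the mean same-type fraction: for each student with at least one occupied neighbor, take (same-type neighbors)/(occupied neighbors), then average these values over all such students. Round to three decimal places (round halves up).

Row 1: (1,1)X 1/2 · (1,2)X 1/2 · (1,3)O 0/1 · (1,5)O 1/1
Row 2: (2,1)O 0/1 · (2,4)X 0/1 · (2,5)O 1/3
Row 3: (3,3)X 1/1 · (3,5)X 1/2
Row 4: (4,1)O 0/2 · (4,2)X 2/3 · (4,3)X 2/2 · (4,5)X 1/1
Row 5: (5,1)X 2/3 · (5,2)X 3/3 · (5,4)X — no occupied neighbors
Row 6: (6,1)X 3/3 · (6,2)X 3/3
Row 7: (7,1)X 2/2 · (7,2)X 2/2 · (7,4)O — no occupied neighbors
Sum over 19 students: 1/2 + 1/2 + 0/1 + 1/1 + 0/1 + 0/1 + 1/3 + 1/1 + 1/2 + 0/2 + 2/3 + 2/2 + 1/1 + 2/3 + 3/3 + 3/3 + 3/3 + 2/2 + 2/2 = 73/6; mean = 73/6 ÷ 19 = 73/114 = 0.640350… → 0.640.

0.640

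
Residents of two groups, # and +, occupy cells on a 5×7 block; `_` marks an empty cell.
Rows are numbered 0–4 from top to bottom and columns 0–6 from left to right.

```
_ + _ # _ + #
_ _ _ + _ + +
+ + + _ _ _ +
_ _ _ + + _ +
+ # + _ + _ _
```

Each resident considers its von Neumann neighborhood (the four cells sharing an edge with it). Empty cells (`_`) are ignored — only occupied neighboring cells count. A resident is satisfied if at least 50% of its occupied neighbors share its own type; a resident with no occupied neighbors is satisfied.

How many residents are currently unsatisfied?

Row 0: (0,1)+ 0/0 ok · (0,3)# 0/1 unhappy · (0,5)+ 1/2 ok · (0,6)# 0/2 unhappy
Row 1: (1,3)+ 0/1 unhappy · (1,5)+ 2/2 ok · (1,6)+ 2/3 ok
Row 2: (2,0)+ 1/1 ok · (2,1)+ 2/2 ok · (2,2)+ 1/1 ok · (2,6)+ 2/2 ok
Row 3: (3,3)+ 1/1 ok · (3,4)+ 2/2 ok · (3,6)+ 1/1 ok
Row 4: (4,0)+ 0/1 unhappy · (4,1)# 0/2 unhappy · (4,2)+ 0/1 unhappy · (4,4)+ 1/1 ok
Unsatisfied: (0,3), (0,6), (1,3), (4,0), (4,1), (4,2) — 6 in total.

6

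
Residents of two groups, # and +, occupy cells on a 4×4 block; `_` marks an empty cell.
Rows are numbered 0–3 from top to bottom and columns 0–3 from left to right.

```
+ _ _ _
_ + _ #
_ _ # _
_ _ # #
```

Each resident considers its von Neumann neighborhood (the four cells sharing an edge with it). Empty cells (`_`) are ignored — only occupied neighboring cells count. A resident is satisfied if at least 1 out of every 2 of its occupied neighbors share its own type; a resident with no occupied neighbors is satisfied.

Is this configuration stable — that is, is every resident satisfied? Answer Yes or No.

(0,0)+ 0/0 satisfied
(1,1)+ 0/0 satisfied
(1,3)# 0/0 satisfied
(2,2)# 1/1 satisfied
(3,2)# 2/2 satisfied
(3,3)# 1/1 satisfied
All meet the threshold, so the configuration is stable.

Yes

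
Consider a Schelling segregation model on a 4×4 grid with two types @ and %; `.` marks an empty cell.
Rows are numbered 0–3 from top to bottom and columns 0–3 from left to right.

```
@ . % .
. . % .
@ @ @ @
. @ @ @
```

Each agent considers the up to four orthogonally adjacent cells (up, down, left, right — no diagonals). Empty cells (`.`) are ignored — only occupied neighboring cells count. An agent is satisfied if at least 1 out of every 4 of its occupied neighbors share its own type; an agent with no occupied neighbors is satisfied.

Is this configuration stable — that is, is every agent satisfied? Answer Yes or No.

Yes

Row 0: (0,0)@ 0/0 ✓ · (0,2)% 1/1 ✓
Row 1: (1,2)% 1/2 ✓
Row 2: (2,0)@ 1/1 ✓ · (2,1)@ 3/3 ✓ · (2,2)@ 3/4 ✓ · (2,3)@ 2/2 ✓
Row 3: (3,1)@ 2/2 ✓ · (3,2)@ 3/3 ✓ · (3,3)@ 2/2 ✓
All meet the threshold, so the configuration is stable.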